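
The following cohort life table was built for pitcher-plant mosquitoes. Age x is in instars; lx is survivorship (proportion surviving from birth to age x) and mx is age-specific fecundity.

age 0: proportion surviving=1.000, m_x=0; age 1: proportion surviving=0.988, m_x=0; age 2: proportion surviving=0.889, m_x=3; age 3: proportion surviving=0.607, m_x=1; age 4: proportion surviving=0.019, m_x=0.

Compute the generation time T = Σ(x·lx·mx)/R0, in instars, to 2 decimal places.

2.19

lx·mx: 0, 0, 2.667, 0.607, 0 → R0 = 3.274
x·lx·mx: 0, 0, 5.334, 1.821, 0 → Σ = 7.155
T = 7.155 / 3.274 = 2.1854… → 2.19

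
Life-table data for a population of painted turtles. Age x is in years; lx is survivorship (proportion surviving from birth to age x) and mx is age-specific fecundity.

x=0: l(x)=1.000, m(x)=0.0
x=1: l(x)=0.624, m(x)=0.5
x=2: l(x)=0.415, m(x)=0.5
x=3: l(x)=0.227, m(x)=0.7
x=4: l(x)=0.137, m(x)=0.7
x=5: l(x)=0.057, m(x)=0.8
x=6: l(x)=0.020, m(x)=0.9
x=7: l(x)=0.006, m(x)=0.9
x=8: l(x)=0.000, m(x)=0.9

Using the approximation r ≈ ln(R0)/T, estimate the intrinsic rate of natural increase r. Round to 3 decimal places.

-0.073

R0 = Σ lx·mx = 0 + 0.312 + 0.2075 + 0.1589 + 0.0959 + 0.0456 + 0.018 + 0.0054 + 0 = 0.8433
Σ x·lx·mx = 1.9611; T = 1.9611/0.8433 = 2.32551…
r ≈ ln(R0)/T = ln(0.8433)/2.32551… = -0.07329… → -0.073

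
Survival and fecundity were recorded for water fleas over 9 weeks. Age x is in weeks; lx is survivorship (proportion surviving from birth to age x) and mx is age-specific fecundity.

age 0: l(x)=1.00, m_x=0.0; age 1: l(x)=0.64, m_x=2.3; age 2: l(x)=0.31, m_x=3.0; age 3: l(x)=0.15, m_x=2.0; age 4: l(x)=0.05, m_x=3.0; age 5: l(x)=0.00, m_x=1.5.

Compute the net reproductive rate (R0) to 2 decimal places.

2.85

lx·mx by age: 0, 1.472, 0.93, 0.3, 0.15, 0
R0 = Σ lx·mx = 2.852 → 2.85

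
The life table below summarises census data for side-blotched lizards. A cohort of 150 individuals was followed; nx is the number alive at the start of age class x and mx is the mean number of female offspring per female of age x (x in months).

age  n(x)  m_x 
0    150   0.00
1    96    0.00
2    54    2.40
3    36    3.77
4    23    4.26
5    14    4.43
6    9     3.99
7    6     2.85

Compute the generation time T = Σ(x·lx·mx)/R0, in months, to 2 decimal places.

3.56

lx = nx/n0 = nx/150: 1, 0.64, 0.36, 0.24, 0.15333…, 0.09333…, 0.06, 0.04
lx·mx: 0, 0, 0.864, 0.9048, 0.6532…, 0.413467…, 0.2394, 0.114 → R0 = 3.188867…
x·lx·mx: 0, 0, 1.728, 2.7144, 2.6128…, 2.067333…, 1.4364, 0.798 → Σ = 11.356933…
T = 11.356933… / 3.188867… = 3.561432… → 3.56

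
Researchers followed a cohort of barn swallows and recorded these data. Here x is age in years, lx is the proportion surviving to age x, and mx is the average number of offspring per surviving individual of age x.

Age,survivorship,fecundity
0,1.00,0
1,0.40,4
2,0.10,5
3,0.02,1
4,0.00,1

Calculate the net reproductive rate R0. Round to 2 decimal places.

lx·mx by age: 0, 1.6, 0.5, 0.02, 0
R0 = Σ lx·mx = 2.12 → 2.12

2.12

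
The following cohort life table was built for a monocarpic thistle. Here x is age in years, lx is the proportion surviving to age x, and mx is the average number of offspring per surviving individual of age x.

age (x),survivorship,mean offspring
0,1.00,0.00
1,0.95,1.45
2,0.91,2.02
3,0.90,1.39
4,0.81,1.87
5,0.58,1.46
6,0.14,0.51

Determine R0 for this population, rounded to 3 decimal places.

6.900

lx·mx by age: 0, 1.3775, 1.8382, 1.251, 1.5147, 0.8468, 0.0714
R0 = Σ lx·mx = 6.8996 → 6.900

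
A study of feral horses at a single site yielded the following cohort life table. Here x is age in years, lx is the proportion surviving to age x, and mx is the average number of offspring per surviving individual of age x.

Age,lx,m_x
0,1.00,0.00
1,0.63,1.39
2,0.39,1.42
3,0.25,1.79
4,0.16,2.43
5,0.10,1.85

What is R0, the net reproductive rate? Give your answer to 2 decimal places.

2.45

lx·mx by age: 0, 0.8757, 0.5538, 0.4475, 0.3888, 0.185
R0 = Σ lx·mx = 2.4508 → 2.45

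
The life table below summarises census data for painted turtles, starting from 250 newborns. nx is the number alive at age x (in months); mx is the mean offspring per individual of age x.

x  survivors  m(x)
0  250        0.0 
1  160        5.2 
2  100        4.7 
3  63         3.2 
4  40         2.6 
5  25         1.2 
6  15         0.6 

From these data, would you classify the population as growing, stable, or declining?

lx = nx/n0 = nx/250: 1, 0.64, 0.4, 0.252, 0.16, 0.1, 0.06
R0 = Σ lx·mx = 0 + 3.328 + 1.88 + 0.8064 + 0.416 + 0.12 + 0.036 = 6.5864
R0 > 1, so the population is growing.

growing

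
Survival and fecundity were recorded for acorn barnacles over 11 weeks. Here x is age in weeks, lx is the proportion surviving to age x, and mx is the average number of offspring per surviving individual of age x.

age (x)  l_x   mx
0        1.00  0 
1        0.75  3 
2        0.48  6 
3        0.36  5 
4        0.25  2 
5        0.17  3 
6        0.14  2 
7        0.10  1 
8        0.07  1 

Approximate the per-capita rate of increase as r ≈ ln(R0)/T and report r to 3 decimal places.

R0 = Σ lx·mx = 0 + 2.25 + 2.88 + 1.8 + 0.5 + 0.51 + 0.28 + 0.1 + 0.07 = 8.39
Σ x·lx·mx = 20.9; T = 20.9/8.39 = 2.49106…
r ≈ ln(R0)/T = ln(8.39)/2.49106… = 0.85387… → 0.854

0.854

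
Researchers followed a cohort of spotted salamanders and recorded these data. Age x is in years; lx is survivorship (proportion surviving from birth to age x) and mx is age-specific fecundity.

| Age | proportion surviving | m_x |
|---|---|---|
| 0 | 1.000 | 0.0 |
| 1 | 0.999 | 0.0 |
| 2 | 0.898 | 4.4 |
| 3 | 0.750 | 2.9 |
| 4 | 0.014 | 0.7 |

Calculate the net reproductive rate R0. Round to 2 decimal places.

6.14

lx·mx by age: 0, 0, 3.9512, 2.175, 0.0098
R0 = Σ lx·mx = 6.136 → 6.14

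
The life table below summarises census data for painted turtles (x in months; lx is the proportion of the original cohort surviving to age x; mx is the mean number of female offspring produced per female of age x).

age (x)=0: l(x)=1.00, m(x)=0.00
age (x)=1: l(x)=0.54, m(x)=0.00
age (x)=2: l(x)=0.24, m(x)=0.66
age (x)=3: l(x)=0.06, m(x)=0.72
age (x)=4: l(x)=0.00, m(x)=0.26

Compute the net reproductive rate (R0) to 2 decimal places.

0.20

lx·mx by age: 0, 0, 0.1584, 0.0432, 0
R0 = Σ lx·mx = 0.2016 → 0.20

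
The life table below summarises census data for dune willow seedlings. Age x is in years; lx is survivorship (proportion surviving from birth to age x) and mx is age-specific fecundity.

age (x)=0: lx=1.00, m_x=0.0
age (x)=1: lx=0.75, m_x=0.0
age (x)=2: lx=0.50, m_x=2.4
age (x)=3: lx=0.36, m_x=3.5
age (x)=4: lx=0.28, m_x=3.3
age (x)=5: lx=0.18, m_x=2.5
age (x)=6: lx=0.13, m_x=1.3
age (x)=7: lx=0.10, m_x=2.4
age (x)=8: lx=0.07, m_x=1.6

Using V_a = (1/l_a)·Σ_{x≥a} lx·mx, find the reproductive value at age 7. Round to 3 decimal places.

3.520

lx·mx for x ≥ 7: 0.24, 0.112 → sum = 0.352
V_7 = 0.352 / l_7 = 0.352 / 0.1 = 3.52 → 3.520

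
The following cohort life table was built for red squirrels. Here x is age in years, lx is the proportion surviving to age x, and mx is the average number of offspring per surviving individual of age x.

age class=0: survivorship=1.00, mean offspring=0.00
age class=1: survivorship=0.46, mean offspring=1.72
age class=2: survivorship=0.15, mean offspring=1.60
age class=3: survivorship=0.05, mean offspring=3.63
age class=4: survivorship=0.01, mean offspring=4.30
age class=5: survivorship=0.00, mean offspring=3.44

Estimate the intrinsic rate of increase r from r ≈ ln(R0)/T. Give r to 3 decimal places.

0.144

R0 = Σ lx·mx = 0 + 0.7912 + 0.24 + 0.1815 + 0.043 + 0 = 1.2557
Σ x·lx·mx = 1.9877; T = 1.9877/1.2557 = 1.58294…
r ≈ ln(R0)/T = ln(1.2557)/1.58294… = 0.14384… → 0.144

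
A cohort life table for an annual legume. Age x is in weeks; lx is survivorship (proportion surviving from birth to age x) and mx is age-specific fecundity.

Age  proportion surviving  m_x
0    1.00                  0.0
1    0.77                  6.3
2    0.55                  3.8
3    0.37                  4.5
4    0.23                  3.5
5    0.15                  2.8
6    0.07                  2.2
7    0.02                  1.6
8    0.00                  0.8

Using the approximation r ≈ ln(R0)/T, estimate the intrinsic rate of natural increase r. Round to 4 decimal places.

1.1263

R0 = Σ lx·mx = 0 + 4.851 + 2.09 + 1.665 + 0.805 + 0.42 + 0.154 + 0.032 + 0 = 10.017
Σ x·lx·mx = 20.494; T = 20.494/10.017 = 2.04592…
r ≈ ln(R0)/T = ln(10.017)/2.04592… = 1.126281… → 1.1263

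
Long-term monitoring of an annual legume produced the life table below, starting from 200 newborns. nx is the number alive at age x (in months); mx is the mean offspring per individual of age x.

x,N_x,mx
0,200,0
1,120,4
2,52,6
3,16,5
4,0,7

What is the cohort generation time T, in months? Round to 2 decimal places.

1.54

lx = nx/n0 = nx/200: 1, 0.6, 0.26, 0.08, 0
lx·mx: 0, 2.4, 1.56, 0.4, 0 → R0 = 4.36
x·lx·mx: 0, 2.4, 3.12, 1.2, 0 → Σ = 6.72
T = 6.72 / 4.36 = 1.541284… → 1.54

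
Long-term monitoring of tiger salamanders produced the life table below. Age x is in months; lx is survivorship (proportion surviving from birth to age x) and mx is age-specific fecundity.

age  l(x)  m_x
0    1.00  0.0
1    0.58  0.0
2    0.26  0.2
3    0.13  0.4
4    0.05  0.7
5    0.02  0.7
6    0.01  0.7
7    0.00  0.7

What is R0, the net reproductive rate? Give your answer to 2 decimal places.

0.16

lx·mx by age: 0, 0, 0.052, 0.052, 0.035, 0.014, 0.007, 0
R0 = Σ lx·mx = 0.16 → 0.16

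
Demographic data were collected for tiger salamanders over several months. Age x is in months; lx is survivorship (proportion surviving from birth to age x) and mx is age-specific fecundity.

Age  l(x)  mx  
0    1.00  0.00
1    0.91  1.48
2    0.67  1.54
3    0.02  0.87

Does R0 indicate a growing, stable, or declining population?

growing

R0 = Σ lx·mx = 0 + 1.3468 + 1.0318 + 0.0174 = 2.396
R0 > 1, so the population is growing.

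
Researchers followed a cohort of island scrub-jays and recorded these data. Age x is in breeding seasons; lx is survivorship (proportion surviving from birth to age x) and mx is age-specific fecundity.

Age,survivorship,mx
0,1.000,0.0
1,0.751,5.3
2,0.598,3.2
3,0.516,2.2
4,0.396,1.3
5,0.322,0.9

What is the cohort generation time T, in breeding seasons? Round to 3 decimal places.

lx·mx: 0, 3.9803, 1.9136, 1.1352, 0.5148, 0.2898 → R0 = 7.8337
x·lx·mx: 0, 3.9803, 3.8272, 3.4056, 2.0592, 1.449 → Σ = 14.7213
T = 14.7213 / 7.8337 = 1.879227… → 1.879

1.879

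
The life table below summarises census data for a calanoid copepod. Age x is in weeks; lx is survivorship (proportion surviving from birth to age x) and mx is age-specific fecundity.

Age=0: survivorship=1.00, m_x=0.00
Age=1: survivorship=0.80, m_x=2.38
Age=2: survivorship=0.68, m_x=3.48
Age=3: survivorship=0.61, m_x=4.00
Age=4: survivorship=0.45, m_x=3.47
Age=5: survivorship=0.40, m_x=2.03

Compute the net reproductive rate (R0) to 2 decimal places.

lx·mx by age: 0, 1.904, 2.3664, 2.44, 1.5615, 0.812
R0 = Σ lx·mx = 9.0839 → 9.08

9.08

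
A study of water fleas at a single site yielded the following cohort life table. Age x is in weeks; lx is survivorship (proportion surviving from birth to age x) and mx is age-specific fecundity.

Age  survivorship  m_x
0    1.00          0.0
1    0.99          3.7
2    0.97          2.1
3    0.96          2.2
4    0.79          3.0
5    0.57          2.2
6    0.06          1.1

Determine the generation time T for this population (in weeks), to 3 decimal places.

lx·mx: 0, 3.663, 2.037, 2.112, 2.37, 1.254, 0.066 → R0 = 11.502
x·lx·mx: 0, 3.663, 4.074, 6.336, 9.48, 6.27, 0.396 → Σ = 30.219
T = 30.219 / 11.502 = 2.627282… → 2.627

2.627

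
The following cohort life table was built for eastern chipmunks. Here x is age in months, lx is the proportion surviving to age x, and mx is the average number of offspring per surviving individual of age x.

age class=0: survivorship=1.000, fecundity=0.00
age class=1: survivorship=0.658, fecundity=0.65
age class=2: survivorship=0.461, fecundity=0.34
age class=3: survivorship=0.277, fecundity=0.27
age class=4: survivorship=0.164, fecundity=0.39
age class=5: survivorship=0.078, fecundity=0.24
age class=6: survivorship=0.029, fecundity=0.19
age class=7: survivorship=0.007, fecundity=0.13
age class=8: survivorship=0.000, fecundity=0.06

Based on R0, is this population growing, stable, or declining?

R0 = Σ lx·mx = 0 + 0.4277 + 0.15674 + 0.07479 + 0.06396 + 0.01872 + 0.00551 + 0.00091 + 0 = 0.74833
R0 < 1, so the population is declining.

declining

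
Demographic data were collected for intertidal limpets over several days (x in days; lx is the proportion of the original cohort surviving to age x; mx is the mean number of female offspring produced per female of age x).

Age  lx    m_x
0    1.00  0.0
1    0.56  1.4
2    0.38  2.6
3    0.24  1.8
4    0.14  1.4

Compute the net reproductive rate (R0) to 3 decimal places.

lx·mx by age: 0, 0.784, 0.988, 0.432, 0.196
R0 = Σ lx·mx = 2.4 → 2.400

2.400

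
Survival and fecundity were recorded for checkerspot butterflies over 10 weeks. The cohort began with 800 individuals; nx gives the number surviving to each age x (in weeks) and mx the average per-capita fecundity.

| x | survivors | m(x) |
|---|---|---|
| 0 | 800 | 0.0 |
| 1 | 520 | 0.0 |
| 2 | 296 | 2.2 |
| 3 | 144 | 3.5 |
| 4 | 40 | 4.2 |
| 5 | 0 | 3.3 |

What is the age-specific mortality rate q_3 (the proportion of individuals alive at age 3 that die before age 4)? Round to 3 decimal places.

0.722

lx = nx/n0 = nx/800: 1, 0.65, 0.37, 0.18, 0.05, 0
q_3 = (l_3 − l_4) / l_3 = (0.18 − 0.05) / 0.18
     = 0.13 / 0.18 = 0.722222… → 0.722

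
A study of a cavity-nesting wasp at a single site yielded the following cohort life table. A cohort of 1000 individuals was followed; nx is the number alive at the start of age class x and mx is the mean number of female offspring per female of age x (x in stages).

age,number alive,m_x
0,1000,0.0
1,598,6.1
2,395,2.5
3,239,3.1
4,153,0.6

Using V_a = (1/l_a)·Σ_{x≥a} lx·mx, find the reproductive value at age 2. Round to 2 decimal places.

lx = nx/n0 = nx/1000: 1, 0.598, 0.395, 0.239, 0.153
lx·mx for x ≥ 2: 0.9875, 0.7409, 0.0918 → sum = 1.8202
V_2 = 1.8202 / l_2 = 1.8202 / 0.395 = 4.608101… → 4.61

4.61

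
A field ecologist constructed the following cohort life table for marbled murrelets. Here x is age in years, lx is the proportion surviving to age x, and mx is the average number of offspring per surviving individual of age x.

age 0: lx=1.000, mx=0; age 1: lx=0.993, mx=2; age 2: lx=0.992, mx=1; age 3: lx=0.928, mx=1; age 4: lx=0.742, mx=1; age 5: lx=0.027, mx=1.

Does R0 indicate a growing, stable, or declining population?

growing

R0 = Σ lx·mx = 0 + 1.986 + 0.992 + 0.928 + 0.742 + 0.027 = 4.675
R0 > 1, so the population is growing.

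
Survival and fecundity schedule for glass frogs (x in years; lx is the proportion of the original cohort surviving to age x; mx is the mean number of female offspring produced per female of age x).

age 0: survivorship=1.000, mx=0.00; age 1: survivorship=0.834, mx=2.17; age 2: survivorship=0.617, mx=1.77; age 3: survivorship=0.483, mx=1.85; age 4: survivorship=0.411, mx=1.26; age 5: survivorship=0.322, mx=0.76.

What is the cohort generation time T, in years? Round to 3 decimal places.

2.187

lx·mx: 0, 1.80978, 1.09209, 0.89355, 0.51786, 0.24472 → R0 = 4.558
x·lx·mx: 0, 1.80978, 2.18418, 2.68065, 2.07144, 1.2236 → Σ = 9.96965
T = 9.96965 / 4.558 = 2.187286… → 2.187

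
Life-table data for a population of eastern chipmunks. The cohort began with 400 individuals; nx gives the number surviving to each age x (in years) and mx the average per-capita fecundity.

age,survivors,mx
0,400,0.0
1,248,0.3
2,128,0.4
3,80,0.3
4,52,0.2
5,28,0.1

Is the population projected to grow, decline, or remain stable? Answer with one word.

declining

lx = nx/n0 = nx/400: 1, 0.62, 0.32, 0.2, 0.13, 0.07
R0 = Σ lx·mx = 0 + 0.186 + 0.128 + 0.06 + 0.026 + 0.007 = 0.407
R0 < 1, so the population is declining.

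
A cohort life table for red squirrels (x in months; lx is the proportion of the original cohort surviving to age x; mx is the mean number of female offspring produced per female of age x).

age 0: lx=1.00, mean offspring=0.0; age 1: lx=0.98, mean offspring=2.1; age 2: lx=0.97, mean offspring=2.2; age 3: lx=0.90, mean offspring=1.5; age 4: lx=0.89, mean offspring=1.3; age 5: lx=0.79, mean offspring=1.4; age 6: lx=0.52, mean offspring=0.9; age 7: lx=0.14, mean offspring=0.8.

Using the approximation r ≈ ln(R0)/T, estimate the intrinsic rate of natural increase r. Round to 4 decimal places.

0.7390

R0 = Σ lx·mx = 0 + 2.058 + 2.134 + 1.35 + 1.157 + 1.106 + 0.468 + 0.112 = 8.385
Σ x·lx·mx = 24.126; T = 24.126/8.385 = 2.87728…
r ≈ ln(R0)/T = ln(8.385)/2.87728… = 0.739047… → 0.7390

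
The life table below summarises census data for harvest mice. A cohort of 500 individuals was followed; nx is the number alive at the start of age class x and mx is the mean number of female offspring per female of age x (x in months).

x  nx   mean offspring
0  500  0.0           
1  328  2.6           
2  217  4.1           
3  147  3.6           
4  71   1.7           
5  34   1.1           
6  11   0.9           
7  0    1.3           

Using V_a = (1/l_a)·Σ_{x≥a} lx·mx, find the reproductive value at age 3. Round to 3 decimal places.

lx = nx/n0 = nx/500: 1, 0.656, 0.434, 0.294, 0.142, 0.068, 0.022, 0
lx·mx for x ≥ 3: 1.0584, 0.2414, 0.0748, 0.0198, 0 → sum = 1.3944
V_3 = 1.3944 / l_3 = 1.3944 / 0.294 = 4.742857… → 4.743

4.743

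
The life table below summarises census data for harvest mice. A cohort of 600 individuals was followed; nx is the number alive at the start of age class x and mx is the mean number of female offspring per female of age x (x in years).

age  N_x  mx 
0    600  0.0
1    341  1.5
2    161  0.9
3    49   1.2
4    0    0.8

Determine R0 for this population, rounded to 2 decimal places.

1.19

lx = nx/n0 = nx/600: 1, 0.56833…, 0.26833…, 0.08167…, 0
lx·mx by age: 0, 0.8525…, 0.2415…, 0.098…, 0
R0 = Σ lx·mx = 1.192… → 1.19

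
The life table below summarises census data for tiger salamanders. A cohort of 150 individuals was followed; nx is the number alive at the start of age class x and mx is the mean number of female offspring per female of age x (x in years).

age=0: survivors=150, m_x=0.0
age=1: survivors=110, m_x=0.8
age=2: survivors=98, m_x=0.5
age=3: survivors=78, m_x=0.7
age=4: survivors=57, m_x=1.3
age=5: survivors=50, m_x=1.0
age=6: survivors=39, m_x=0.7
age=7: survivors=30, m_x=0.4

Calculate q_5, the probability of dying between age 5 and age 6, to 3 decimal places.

0.220

lx = nx/n0 = nx/150: 1, 0.73333…, 0.65333…, 0.52, 0.38, 0.33333…, 0.26, 0.2
q_5 = (l_5 − l_6) / l_5 = (0.333333… − 0.26) / 0.333333…
     = 0.073333… / 0.333333… = 0.22… → 0.220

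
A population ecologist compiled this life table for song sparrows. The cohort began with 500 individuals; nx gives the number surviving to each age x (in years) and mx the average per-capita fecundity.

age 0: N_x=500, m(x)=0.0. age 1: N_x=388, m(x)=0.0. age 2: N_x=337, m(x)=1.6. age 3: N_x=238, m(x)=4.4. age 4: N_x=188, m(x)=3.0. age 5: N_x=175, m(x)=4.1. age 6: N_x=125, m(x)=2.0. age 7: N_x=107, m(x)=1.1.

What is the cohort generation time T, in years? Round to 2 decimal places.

3.83

lx = nx/n0 = nx/500: 1, 0.776, 0.674, 0.476, 0.376, 0.35, 0.25, 0.214
lx·mx: 0, 0, 1.0784, 2.0944, 1.128, 1.435, 0.5, 0.2354 → R0 = 6.4712
x·lx·mx: 0, 0, 2.1568, 6.2832, 4.512, 7.175, 3, 1.6478 → Σ = 24.7748
T = 24.7748 / 6.4712 = 3.828471… → 3.83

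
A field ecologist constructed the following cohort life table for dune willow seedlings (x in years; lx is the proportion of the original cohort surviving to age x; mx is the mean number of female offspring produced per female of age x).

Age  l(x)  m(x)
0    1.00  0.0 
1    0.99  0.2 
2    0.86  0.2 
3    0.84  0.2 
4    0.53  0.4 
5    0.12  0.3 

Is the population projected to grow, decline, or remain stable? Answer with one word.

R0 = Σ lx·mx = 0 + 0.198 + 0.172 + 0.168 + 0.212 + 0.036 = 0.786
R0 < 1, so the population is declining.

declining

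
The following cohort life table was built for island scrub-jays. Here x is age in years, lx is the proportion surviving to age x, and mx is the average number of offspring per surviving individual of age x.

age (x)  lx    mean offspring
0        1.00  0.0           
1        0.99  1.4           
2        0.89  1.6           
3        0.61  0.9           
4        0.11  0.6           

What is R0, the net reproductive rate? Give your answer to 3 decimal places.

lx·mx by age: 0, 1.386, 1.424, 0.549, 0.066
R0 = Σ lx·mx = 3.425 → 3.425

3.425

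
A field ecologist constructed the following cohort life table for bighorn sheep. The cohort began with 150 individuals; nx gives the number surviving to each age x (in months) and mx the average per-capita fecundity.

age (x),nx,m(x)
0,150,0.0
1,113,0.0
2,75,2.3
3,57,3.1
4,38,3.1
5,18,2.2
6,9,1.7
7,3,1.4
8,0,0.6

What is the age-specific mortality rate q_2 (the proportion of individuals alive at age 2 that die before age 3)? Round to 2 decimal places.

0.24

lx = nx/n0 = nx/150: 1, 0.75333…, 0.5, 0.38, 0.25333…, 0.12, 0.06, 0.02, 0
q_2 = (l_2 − l_3) / l_2 = (0.5 − 0.38) / 0.5
     = 0.12 / 0.5 = 0.24 → 0.24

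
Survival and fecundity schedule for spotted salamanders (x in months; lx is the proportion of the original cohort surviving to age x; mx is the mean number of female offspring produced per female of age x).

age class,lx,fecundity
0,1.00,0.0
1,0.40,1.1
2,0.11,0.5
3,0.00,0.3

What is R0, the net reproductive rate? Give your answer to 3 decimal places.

lx·mx by age: 0, 0.44, 0.055, 0
R0 = Σ lx·mx = 0.495 → 0.495

0.495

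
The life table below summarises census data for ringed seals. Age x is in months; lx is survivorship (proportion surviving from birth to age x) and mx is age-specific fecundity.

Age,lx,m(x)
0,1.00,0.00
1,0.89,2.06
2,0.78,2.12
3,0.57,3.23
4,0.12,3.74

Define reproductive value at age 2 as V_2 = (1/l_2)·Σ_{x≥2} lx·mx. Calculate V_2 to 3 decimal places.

5.056

lx·mx for x ≥ 2: 1.6536, 1.8411, 0.4488 → sum = 3.9435
V_2 = 3.9435 / l_2 = 3.9435 / 0.78 = 5.055769… → 5.056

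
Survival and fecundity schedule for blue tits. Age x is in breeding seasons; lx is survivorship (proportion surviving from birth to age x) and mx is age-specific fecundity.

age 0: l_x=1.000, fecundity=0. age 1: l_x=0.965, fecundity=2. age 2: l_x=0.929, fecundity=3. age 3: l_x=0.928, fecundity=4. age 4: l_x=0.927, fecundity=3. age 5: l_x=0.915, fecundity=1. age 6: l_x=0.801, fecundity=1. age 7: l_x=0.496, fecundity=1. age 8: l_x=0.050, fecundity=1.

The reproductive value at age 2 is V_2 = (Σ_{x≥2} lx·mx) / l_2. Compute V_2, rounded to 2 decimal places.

12.42

lx·mx for x ≥ 2: 2.787, 3.712, 2.781, 0.915, 0.801, 0.496, 0.05 → sum = 11.542
V_2 = 11.542 / l_2 = 11.542 / 0.929 = 12.424112… → 12.42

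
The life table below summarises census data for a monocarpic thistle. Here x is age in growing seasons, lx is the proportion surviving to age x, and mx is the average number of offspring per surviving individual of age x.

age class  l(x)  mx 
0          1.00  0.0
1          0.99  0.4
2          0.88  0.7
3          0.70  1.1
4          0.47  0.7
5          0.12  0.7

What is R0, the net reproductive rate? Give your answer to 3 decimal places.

2.195

lx·mx by age: 0, 0.396, 0.616, 0.77, 0.329, 0.084
R0 = Σ lx·mx = 2.195 → 2.195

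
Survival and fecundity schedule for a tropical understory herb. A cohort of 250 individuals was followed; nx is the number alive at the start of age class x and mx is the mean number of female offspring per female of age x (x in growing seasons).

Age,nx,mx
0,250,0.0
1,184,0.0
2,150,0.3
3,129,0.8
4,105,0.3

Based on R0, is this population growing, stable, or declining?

lx = nx/n0 = nx/250: 1, 0.736, 0.6, 0.516, 0.42
R0 = Σ lx·mx = 0 + 0 + 0.18 + 0.4128 + 0.126 = 0.7188
R0 < 1, so the population is declining.

declining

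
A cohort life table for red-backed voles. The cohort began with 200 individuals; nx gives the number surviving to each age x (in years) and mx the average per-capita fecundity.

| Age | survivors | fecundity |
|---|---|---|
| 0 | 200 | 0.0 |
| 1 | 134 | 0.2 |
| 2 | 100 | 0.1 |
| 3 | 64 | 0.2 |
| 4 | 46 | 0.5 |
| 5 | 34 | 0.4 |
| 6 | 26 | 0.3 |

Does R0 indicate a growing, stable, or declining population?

declining

lx = nx/n0 = nx/200: 1, 0.67, 0.5, 0.32, 0.23, 0.17, 0.13
R0 = Σ lx·mx = 0 + 0.134 + 0.05 + 0.064 + 0.115 + 0.068 + 0.039 = 0.47
R0 < 1, so the population is declining.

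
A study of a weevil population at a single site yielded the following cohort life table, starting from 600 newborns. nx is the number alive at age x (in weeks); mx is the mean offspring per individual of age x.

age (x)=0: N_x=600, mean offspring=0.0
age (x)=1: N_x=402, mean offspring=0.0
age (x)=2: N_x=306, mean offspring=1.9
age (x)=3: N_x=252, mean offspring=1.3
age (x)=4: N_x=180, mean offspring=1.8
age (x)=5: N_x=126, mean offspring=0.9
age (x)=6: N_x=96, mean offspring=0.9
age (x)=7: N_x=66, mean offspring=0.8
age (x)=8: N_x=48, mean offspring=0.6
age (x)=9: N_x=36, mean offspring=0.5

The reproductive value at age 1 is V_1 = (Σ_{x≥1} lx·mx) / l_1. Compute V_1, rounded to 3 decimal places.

lx = nx/n0 = nx/600: 1, 0.67, 0.51, 0.42, 0.3, 0.21, 0.16, 0.11, 0.08, 0.06
lx·mx for x ≥ 1: 0, 0.969, 0.546, 0.54, 0.189, 0.144, 0.088, 0.048, 0.03 → sum = 2.554
V_1 = 2.554 / l_1 = 2.554 / 0.67 = 3.81194… → 3.812

3.812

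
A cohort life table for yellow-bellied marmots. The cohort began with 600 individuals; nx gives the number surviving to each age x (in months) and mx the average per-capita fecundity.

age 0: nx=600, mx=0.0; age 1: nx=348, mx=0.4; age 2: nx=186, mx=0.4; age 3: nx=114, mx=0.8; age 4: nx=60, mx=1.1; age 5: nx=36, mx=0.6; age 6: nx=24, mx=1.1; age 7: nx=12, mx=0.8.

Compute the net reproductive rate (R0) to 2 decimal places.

lx = nx/n0 = nx/600: 1, 0.58, 0.31, 0.19, 0.1, 0.06, 0.04, 0.02
lx·mx by age: 0, 0.232, 0.124, 0.152, 0.11, 0.036, 0.044, 0.016
R0 = Σ lx·mx = 0.714 → 0.71

0.71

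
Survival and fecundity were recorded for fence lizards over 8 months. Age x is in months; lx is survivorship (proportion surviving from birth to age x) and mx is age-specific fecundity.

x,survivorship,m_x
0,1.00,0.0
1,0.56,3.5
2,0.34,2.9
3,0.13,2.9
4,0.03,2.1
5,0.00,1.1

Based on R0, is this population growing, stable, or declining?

R0 = Σ lx·mx = 0 + 1.96 + 0.986 + 0.377 + 0.063 + 0 = 3.386
R0 > 1, so the population is growing.

growing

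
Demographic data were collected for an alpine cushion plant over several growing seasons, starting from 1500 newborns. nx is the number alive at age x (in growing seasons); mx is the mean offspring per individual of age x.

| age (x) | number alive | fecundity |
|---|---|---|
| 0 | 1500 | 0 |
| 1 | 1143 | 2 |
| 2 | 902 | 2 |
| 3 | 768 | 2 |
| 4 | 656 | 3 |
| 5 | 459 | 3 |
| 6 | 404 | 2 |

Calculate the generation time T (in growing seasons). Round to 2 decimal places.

lx = nx/n0 = nx/1500: 1, 0.762, 0.60133…, 0.512, 0.43733…, 0.306, 0.26933…
lx·mx: 0, 1.524, 1.202667…, 1.024, 1.312…, 0.918, 0.538667… → R0 = 6.519333…
x·lx·mx: 0, 1.524, 2.405333…, 3.072, 5.248…, 4.59, 3.232… → Σ = 20.071333…
T = 20.071333… / 6.519333… = 3.07874… → 3.08

3.08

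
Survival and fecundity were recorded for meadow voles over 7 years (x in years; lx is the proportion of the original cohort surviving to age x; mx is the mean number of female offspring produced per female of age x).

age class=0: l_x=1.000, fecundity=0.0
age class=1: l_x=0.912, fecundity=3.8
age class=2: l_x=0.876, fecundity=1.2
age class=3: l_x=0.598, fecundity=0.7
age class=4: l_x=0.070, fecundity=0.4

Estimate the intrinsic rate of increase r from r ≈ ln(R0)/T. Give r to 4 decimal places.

1.1465

R0 = Σ lx·mx = 0 + 3.4656 + 1.0512 + 0.4186 + 0.028 = 4.9634
Σ x·lx·mx = 6.9358; T = 6.9358/4.9634 = 1.39739…
r ≈ ln(R0)/T = ln(4.9634)/1.39739… = 1.146489… → 1.1465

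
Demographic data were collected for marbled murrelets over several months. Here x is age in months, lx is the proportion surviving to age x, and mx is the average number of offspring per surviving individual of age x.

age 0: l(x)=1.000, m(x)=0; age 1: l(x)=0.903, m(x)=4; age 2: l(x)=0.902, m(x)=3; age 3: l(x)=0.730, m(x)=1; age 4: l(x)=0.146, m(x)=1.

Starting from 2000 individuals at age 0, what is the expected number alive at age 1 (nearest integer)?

1806

Expected survivors = N0 · l_1 = 2000 × 0.903 = 1806 → 1806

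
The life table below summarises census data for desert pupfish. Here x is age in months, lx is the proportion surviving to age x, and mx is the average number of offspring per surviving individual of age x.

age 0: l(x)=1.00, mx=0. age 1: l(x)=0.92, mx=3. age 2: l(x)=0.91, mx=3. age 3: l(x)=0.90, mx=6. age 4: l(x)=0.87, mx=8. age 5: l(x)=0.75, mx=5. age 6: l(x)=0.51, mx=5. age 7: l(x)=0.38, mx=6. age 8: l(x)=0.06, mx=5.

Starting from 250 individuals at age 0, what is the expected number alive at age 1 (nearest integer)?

Expected survivors = N0 · l_1 = 250 × 0.92 = 230 → 230

230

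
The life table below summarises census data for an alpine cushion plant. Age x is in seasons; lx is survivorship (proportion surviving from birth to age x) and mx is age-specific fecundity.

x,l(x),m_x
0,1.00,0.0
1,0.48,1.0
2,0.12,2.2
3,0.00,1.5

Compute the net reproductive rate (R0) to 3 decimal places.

0.744

lx·mx by age: 0, 0.48, 0.264, 0
R0 = Σ lx·mx = 0.744 → 0.744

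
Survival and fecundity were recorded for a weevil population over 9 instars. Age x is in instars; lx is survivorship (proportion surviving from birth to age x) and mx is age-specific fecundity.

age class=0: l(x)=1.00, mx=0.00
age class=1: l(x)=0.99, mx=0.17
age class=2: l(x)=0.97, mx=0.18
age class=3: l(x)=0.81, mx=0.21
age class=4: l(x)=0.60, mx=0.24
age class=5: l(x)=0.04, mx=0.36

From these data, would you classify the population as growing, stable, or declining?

R0 = Σ lx·mx = 0 + 0.1683 + 0.1746 + 0.1701 + 0.144 + 0.0144 = 0.6714
R0 < 1, so the population is declining.

declining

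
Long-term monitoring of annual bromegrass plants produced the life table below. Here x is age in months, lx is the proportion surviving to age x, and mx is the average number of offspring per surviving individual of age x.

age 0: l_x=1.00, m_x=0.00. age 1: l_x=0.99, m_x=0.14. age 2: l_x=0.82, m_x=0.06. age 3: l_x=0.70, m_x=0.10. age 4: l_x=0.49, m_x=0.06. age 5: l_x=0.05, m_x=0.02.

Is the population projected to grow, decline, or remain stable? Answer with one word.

R0 = Σ lx·mx = 0 + 0.1386 + 0.0492 + 0.07 + 0.0294 + 0.001 = 0.2882
R0 < 1, so the population is declining.

declining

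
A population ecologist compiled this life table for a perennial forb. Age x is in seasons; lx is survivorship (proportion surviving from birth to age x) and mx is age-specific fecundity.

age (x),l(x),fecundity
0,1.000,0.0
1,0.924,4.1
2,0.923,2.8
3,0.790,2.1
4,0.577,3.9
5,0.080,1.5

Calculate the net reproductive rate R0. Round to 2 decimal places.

lx·mx by age: 0, 3.7884, 2.5844, 1.659, 2.2503, 0.12
R0 = Σ lx·mx = 10.4021 → 10.40

10.40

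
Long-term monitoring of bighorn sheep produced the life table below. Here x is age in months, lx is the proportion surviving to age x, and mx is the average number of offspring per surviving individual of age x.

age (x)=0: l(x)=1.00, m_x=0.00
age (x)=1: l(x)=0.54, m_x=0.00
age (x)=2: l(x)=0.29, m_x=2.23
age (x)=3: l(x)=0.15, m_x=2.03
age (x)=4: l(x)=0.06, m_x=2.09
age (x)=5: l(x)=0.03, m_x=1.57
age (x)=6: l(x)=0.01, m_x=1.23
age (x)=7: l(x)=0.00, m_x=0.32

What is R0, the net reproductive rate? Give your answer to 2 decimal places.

1.14

lx·mx by age: 0, 0, 0.6467, 0.3045, 0.1254, 0.0471, 0.0123, 0
R0 = Σ lx·mx = 1.136 → 1.14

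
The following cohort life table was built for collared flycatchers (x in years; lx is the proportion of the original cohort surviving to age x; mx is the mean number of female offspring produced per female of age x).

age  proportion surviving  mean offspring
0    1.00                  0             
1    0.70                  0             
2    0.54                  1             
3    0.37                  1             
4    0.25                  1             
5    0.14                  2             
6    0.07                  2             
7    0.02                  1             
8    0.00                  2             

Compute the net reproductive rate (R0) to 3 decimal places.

lx·mx by age: 0, 0, 0.54, 0.37, 0.25, 0.28, 0.14, 0.02, 0
R0 = Σ lx·mx = 1.6 → 1.600

1.600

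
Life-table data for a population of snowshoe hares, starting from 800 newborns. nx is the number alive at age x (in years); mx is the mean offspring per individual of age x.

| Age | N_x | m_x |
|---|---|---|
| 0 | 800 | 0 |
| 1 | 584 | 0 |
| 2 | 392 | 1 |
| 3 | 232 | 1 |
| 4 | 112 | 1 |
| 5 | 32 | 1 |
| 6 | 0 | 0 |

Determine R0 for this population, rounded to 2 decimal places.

0.96

lx = nx/n0 = nx/800: 1, 0.73, 0.49, 0.29, 0.14, 0.04, 0
lx·mx by age: 0, 0, 0.49, 0.29, 0.14, 0.04, 0
R0 = Σ lx·mx = 0.96 → 0.96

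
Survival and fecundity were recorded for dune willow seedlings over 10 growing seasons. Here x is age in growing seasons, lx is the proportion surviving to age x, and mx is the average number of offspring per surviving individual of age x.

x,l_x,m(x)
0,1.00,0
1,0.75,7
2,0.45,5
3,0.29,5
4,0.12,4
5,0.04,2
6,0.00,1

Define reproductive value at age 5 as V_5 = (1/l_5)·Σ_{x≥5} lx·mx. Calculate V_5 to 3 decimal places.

lx·mx for x ≥ 5: 0.08, 0 → sum = 0.08
V_5 = 0.08 / l_5 = 0.08 / 0.04 = 2 → 2.000

2.000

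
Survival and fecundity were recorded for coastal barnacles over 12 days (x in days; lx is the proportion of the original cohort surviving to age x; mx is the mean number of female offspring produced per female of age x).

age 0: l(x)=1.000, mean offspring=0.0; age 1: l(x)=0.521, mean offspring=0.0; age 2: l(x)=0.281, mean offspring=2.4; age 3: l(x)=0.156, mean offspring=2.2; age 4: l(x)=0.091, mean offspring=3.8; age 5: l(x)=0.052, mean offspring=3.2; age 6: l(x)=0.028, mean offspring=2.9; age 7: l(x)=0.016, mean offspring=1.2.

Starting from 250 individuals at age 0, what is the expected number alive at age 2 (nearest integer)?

Expected survivors = N0 · l_2 = 250 × 0.281 = 70.25 → 70

70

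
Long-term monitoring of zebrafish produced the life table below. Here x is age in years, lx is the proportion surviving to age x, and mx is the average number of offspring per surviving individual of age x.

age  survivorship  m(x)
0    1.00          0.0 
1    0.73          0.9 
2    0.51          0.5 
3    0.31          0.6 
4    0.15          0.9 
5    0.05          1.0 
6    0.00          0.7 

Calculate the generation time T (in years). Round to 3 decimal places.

lx·mx: 0, 0.657, 0.255, 0.186, 0.135, 0.05, 0 → R0 = 1.283
x·lx·mx: 0, 0.657, 0.51, 0.558, 0.54, 0.25, 0 → Σ = 2.515
T = 2.515 / 1.283 = 1.960249… → 1.960

1.960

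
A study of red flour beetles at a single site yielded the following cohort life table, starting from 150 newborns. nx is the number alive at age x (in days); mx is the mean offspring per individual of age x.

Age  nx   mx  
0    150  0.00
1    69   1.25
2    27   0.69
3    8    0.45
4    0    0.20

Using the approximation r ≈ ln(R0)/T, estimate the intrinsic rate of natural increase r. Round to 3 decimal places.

lx = nx/n0 = nx/150: 1, 0.46, 0.18, 0.05333…, 0
R0 = Σ lx·mx = 0 + 0.575 + 0.1242 + 0.024… + 0 = 0.7232…
Σ x·lx·mx = 0.8954…; T = 0.8954…/0.7232… = 1.23811…
r ≈ ln(R0)/T = ln(0.7232…)/1.23811… = -0.26175… → -0.262

-0.262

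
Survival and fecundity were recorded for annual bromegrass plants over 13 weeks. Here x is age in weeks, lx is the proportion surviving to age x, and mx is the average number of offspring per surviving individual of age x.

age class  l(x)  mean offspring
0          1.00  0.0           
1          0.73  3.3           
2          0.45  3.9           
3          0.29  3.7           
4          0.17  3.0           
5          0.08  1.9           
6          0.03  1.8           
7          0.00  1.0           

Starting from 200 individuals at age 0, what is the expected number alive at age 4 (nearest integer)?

Expected survivors = N0 · l_4 = 200 × 0.17 = 34 → 34

34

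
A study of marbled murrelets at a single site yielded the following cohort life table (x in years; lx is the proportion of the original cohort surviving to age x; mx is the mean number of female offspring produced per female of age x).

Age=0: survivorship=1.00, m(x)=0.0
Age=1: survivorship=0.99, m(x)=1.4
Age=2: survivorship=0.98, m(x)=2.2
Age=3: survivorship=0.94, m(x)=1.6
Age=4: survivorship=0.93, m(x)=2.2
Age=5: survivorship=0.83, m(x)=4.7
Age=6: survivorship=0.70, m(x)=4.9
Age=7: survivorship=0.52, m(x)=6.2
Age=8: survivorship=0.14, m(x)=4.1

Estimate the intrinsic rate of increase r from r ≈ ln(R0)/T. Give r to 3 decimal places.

R0 = Σ lx·mx = 0 + 1.386 + 2.156 + 1.504 + 2.046 + 3.901 + 3.43 + 3.224 + 0.574 = 18.221
Σ x·lx·mx = 85.639; T = 85.639/18.221 = 4.70002…
r ≈ ln(R0)/T = ln(18.221)/4.70002… = 0.61757… → 0.618

0.618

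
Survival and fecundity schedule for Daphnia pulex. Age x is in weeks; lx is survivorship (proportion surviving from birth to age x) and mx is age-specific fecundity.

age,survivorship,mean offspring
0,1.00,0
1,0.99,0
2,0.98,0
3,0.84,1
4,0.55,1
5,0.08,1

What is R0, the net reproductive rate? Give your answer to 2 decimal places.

lx·mx by age: 0, 0, 0, 0.84, 0.55, 0.08
R0 = Σ lx·mx = 1.47 → 1.47

1.47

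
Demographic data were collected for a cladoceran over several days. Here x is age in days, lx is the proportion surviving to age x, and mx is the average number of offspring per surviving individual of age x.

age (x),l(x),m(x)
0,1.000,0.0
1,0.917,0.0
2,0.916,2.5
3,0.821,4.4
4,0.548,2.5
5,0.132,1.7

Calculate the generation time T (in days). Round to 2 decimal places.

lx·mx: 0, 0, 2.29, 3.6124, 1.37, 0.2244 → R0 = 7.4968
x·lx·mx: 0, 0, 4.58, 10.8372, 5.48, 1.122 → Σ = 22.0192
T = 22.0192 / 7.4968 = 2.937147… → 2.94

2.94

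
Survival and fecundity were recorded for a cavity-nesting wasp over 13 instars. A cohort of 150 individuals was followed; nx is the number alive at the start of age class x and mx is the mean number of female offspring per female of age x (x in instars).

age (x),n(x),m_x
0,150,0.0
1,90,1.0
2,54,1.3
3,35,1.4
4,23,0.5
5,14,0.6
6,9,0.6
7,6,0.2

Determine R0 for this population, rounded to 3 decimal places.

1.571

lx = nx/n0 = nx/150: 1, 0.6, 0.36, 0.23333…, 0.15333…, 0.09333…, 0.06, 0.04
lx·mx by age: 0, 0.6, 0.468, 0.326667…, 0.076667…, 0.056…, 0.036, 0.008
R0 = Σ lx·mx = 1.571333… → 1.571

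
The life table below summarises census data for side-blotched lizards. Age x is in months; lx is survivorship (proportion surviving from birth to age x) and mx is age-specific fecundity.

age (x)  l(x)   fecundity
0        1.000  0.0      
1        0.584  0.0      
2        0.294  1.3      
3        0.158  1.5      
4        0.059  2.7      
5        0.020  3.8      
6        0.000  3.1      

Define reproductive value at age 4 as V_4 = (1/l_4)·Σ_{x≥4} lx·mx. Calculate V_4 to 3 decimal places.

3.988

lx·mx for x ≥ 4: 0.1593, 0.076, 0 → sum = 0.2353
V_4 = 0.2353 / l_4 = 0.2353 / 0.059 = 3.988136… → 3.988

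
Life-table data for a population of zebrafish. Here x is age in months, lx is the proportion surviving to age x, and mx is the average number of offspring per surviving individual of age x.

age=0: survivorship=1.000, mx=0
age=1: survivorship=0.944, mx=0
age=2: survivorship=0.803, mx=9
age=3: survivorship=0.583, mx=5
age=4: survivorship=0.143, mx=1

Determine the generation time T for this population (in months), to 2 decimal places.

2.31

lx·mx: 0, 0, 7.227, 2.915, 0.143 → R0 = 10.285
x·lx·mx: 0, 0, 14.454, 8.745, 0.572 → Σ = 23.771
T = 23.771 / 10.285 = 2.31123… → 2.31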